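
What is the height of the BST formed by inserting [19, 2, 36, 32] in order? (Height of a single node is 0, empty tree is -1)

Insertion order: [19, 2, 36, 32]
Tree (level-order array): [19, 2, 36, None, None, 32]
Compute height bottom-up (empty subtree = -1):
  height(2) = 1 + max(-1, -1) = 0
  height(32) = 1 + max(-1, -1) = 0
  height(36) = 1 + max(0, -1) = 1
  height(19) = 1 + max(0, 1) = 2
Height = 2


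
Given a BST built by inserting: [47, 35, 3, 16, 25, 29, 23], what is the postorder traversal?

Tree insertion order: [47, 35, 3, 16, 25, 29, 23]
Tree (level-order array): [47, 35, None, 3, None, None, 16, None, 25, 23, 29]
Postorder traversal: [23, 29, 25, 16, 3, 35, 47]


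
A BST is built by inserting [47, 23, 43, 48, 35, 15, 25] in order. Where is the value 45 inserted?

Starting tree (level order): [47, 23, 48, 15, 43, None, None, None, None, 35, None, 25]
Insertion path: 47 -> 23 -> 43
Result: insert 45 as right child of 43
Final tree (level order): [47, 23, 48, 15, 43, None, None, None, None, 35, 45, 25]


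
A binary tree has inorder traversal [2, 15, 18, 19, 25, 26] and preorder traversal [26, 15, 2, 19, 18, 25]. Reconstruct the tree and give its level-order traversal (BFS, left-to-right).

Inorder:  [2, 15, 18, 19, 25, 26]
Preorder: [26, 15, 2, 19, 18, 25]
Algorithm: preorder visits root first, so consume preorder in order;
for each root, split the current inorder slice at that value into
left-subtree inorder and right-subtree inorder, then recurse.
Recursive splits:
  root=26; inorder splits into left=[2, 15, 18, 19, 25], right=[]
  root=15; inorder splits into left=[2], right=[18, 19, 25]
  root=2; inorder splits into left=[], right=[]
  root=19; inorder splits into left=[18], right=[25]
  root=18; inorder splits into left=[], right=[]
  root=25; inorder splits into left=[], right=[]
Reconstructed level-order: [26, 15, 2, 19, 18, 25]


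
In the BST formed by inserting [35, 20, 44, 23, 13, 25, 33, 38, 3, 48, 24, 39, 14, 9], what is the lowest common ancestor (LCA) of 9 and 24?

Tree insertion order: [35, 20, 44, 23, 13, 25, 33, 38, 3, 48, 24, 39, 14, 9]
Tree (level-order array): [35, 20, 44, 13, 23, 38, 48, 3, 14, None, 25, None, 39, None, None, None, 9, None, None, 24, 33]
In a BST, the LCA of p=9, q=24 is the first node v on the
root-to-leaf path with p <= v <= q (go left if both < v, right if both > v).
Walk from root:
  at 35: both 9 and 24 < 35, go left
  at 20: 9 <= 20 <= 24, this is the LCA
LCA = 20


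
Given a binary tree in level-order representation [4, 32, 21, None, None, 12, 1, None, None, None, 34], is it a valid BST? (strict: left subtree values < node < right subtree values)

Level-order array: [4, 32, 21, None, None, 12, 1, None, None, None, 34]
Validate using subtree bounds (lo, hi): at each node, require lo < value < hi,
then recurse left with hi=value and right with lo=value.
Preorder trace (stopping at first violation):
  at node 4 with bounds (-inf, +inf): OK
  at node 32 with bounds (-inf, 4): VIOLATION
Node 32 violates its bound: not (-inf < 32 < 4).
Result: Not a valid BST


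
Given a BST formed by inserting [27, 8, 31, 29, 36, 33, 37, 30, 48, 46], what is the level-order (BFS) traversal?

Tree insertion order: [27, 8, 31, 29, 36, 33, 37, 30, 48, 46]
Tree (level-order array): [27, 8, 31, None, None, 29, 36, None, 30, 33, 37, None, None, None, None, None, 48, 46]
BFS from the root, enqueuing left then right child of each popped node:
  queue [27] -> pop 27, enqueue [8, 31], visited so far: [27]
  queue [8, 31] -> pop 8, enqueue [none], visited so far: [27, 8]
  queue [31] -> pop 31, enqueue [29, 36], visited so far: [27, 8, 31]
  queue [29, 36] -> pop 29, enqueue [30], visited so far: [27, 8, 31, 29]
  queue [36, 30] -> pop 36, enqueue [33, 37], visited so far: [27, 8, 31, 29, 36]
  queue [30, 33, 37] -> pop 30, enqueue [none], visited so far: [27, 8, 31, 29, 36, 30]
  queue [33, 37] -> pop 33, enqueue [none], visited so far: [27, 8, 31, 29, 36, 30, 33]
  queue [37] -> pop 37, enqueue [48], visited so far: [27, 8, 31, 29, 36, 30, 33, 37]
  queue [48] -> pop 48, enqueue [46], visited so far: [27, 8, 31, 29, 36, 30, 33, 37, 48]
  queue [46] -> pop 46, enqueue [none], visited so far: [27, 8, 31, 29, 36, 30, 33, 37, 48, 46]
Result: [27, 8, 31, 29, 36, 30, 33, 37, 48, 46]


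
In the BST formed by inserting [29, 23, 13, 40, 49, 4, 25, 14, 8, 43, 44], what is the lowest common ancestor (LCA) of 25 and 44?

Tree insertion order: [29, 23, 13, 40, 49, 4, 25, 14, 8, 43, 44]
Tree (level-order array): [29, 23, 40, 13, 25, None, 49, 4, 14, None, None, 43, None, None, 8, None, None, None, 44]
In a BST, the LCA of p=25, q=44 is the first node v on the
root-to-leaf path with p <= v <= q (go left if both < v, right if both > v).
Walk from root:
  at 29: 25 <= 29 <= 44, this is the LCA
LCA = 29


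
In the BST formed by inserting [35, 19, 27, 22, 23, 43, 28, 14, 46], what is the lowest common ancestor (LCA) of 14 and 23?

Tree insertion order: [35, 19, 27, 22, 23, 43, 28, 14, 46]
Tree (level-order array): [35, 19, 43, 14, 27, None, 46, None, None, 22, 28, None, None, None, 23]
In a BST, the LCA of p=14, q=23 is the first node v on the
root-to-leaf path with p <= v <= q (go left if both < v, right if both > v).
Walk from root:
  at 35: both 14 and 23 < 35, go left
  at 19: 14 <= 19 <= 23, this is the LCA
LCA = 19


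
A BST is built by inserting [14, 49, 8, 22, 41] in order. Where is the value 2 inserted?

Starting tree (level order): [14, 8, 49, None, None, 22, None, None, 41]
Insertion path: 14 -> 8
Result: insert 2 as left child of 8
Final tree (level order): [14, 8, 49, 2, None, 22, None, None, None, None, 41]


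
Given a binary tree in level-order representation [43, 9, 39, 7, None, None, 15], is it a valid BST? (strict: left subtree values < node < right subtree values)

Level-order array: [43, 9, 39, 7, None, None, 15]
Validate using subtree bounds (lo, hi): at each node, require lo < value < hi,
then recurse left with hi=value and right with lo=value.
Preorder trace (stopping at first violation):
  at node 43 with bounds (-inf, +inf): OK
  at node 9 with bounds (-inf, 43): OK
  at node 7 with bounds (-inf, 9): OK
  at node 39 with bounds (43, +inf): VIOLATION
Node 39 violates its bound: not (43 < 39 < +inf).
Result: Not a valid BST


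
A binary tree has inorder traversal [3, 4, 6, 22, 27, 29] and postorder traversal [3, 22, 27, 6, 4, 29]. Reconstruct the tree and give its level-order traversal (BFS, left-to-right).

Inorder:   [3, 4, 6, 22, 27, 29]
Postorder: [3, 22, 27, 6, 4, 29]
Algorithm: postorder visits root last, so walk postorder right-to-left;
each value is the root of the current inorder slice — split it at that
value, recurse on the right subtree first, then the left.
Recursive splits:
  root=29; inorder splits into left=[3, 4, 6, 22, 27], right=[]
  root=4; inorder splits into left=[3], right=[6, 22, 27]
  root=6; inorder splits into left=[], right=[22, 27]
  root=27; inorder splits into left=[22], right=[]
  root=22; inorder splits into left=[], right=[]
  root=3; inorder splits into left=[], right=[]
Reconstructed level-order: [29, 4, 3, 6, 27, 22]


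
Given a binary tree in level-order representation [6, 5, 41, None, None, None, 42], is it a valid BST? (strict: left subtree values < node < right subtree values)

Level-order array: [6, 5, 41, None, None, None, 42]
Validate using subtree bounds (lo, hi): at each node, require lo < value < hi,
then recurse left with hi=value and right with lo=value.
Preorder trace (stopping at first violation):
  at node 6 with bounds (-inf, +inf): OK
  at node 5 with bounds (-inf, 6): OK
  at node 41 with bounds (6, +inf): OK
  at node 42 with bounds (41, +inf): OK
No violation found at any node.
Result: Valid BST


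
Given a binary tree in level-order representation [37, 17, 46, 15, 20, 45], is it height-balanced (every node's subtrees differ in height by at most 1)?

Tree (level-order array): [37, 17, 46, 15, 20, 45]
Definition: a tree is height-balanced if, at every node, |h(left) - h(right)| <= 1 (empty subtree has height -1).
Bottom-up per-node check:
  node 15: h_left=-1, h_right=-1, diff=0 [OK], height=0
  node 20: h_left=-1, h_right=-1, diff=0 [OK], height=0
  node 17: h_left=0, h_right=0, diff=0 [OK], height=1
  node 45: h_left=-1, h_right=-1, diff=0 [OK], height=0
  node 46: h_left=0, h_right=-1, diff=1 [OK], height=1
  node 37: h_left=1, h_right=1, diff=0 [OK], height=2
All nodes satisfy the balance condition.
Result: Balanced


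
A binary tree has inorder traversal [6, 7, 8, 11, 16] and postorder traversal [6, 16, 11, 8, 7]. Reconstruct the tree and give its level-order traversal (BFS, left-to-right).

Inorder:   [6, 7, 8, 11, 16]
Postorder: [6, 16, 11, 8, 7]
Algorithm: postorder visits root last, so walk postorder right-to-left;
each value is the root of the current inorder slice — split it at that
value, recurse on the right subtree first, then the left.
Recursive splits:
  root=7; inorder splits into left=[6], right=[8, 11, 16]
  root=8; inorder splits into left=[], right=[11, 16]
  root=11; inorder splits into left=[], right=[16]
  root=16; inorder splits into left=[], right=[]
  root=6; inorder splits into left=[], right=[]
Reconstructed level-order: [7, 6, 8, 11, 16]


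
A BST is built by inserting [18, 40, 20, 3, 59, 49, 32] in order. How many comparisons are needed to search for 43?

Search path for 43: 18 -> 40 -> 59 -> 49
Found: False
Comparisons: 4


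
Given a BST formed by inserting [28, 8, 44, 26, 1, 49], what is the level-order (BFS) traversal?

Tree insertion order: [28, 8, 44, 26, 1, 49]
Tree (level-order array): [28, 8, 44, 1, 26, None, 49]
BFS from the root, enqueuing left then right child of each popped node:
  queue [28] -> pop 28, enqueue [8, 44], visited so far: [28]
  queue [8, 44] -> pop 8, enqueue [1, 26], visited so far: [28, 8]
  queue [44, 1, 26] -> pop 44, enqueue [49], visited so far: [28, 8, 44]
  queue [1, 26, 49] -> pop 1, enqueue [none], visited so far: [28, 8, 44, 1]
  queue [26, 49] -> pop 26, enqueue [none], visited so far: [28, 8, 44, 1, 26]
  queue [49] -> pop 49, enqueue [none], visited so far: [28, 8, 44, 1, 26, 49]
Result: [28, 8, 44, 1, 26, 49]


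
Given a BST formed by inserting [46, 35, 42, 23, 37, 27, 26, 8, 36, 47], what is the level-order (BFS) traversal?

Tree insertion order: [46, 35, 42, 23, 37, 27, 26, 8, 36, 47]
Tree (level-order array): [46, 35, 47, 23, 42, None, None, 8, 27, 37, None, None, None, 26, None, 36]
BFS from the root, enqueuing left then right child of each popped node:
  queue [46] -> pop 46, enqueue [35, 47], visited so far: [46]
  queue [35, 47] -> pop 35, enqueue [23, 42], visited so far: [46, 35]
  queue [47, 23, 42] -> pop 47, enqueue [none], visited so far: [46, 35, 47]
  queue [23, 42] -> pop 23, enqueue [8, 27], visited so far: [46, 35, 47, 23]
  queue [42, 8, 27] -> pop 42, enqueue [37], visited so far: [46, 35, 47, 23, 42]
  queue [8, 27, 37] -> pop 8, enqueue [none], visited so far: [46, 35, 47, 23, 42, 8]
  queue [27, 37] -> pop 27, enqueue [26], visited so far: [46, 35, 47, 23, 42, 8, 27]
  queue [37, 26] -> pop 37, enqueue [36], visited so far: [46, 35, 47, 23, 42, 8, 27, 37]
  queue [26, 36] -> pop 26, enqueue [none], visited so far: [46, 35, 47, 23, 42, 8, 27, 37, 26]
  queue [36] -> pop 36, enqueue [none], visited so far: [46, 35, 47, 23, 42, 8, 27, 37, 26, 36]
Result: [46, 35, 47, 23, 42, 8, 27, 37, 26, 36]


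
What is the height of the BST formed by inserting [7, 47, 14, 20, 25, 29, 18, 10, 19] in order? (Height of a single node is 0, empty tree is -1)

Insertion order: [7, 47, 14, 20, 25, 29, 18, 10, 19]
Tree (level-order array): [7, None, 47, 14, None, 10, 20, None, None, 18, 25, None, 19, None, 29]
Compute height bottom-up (empty subtree = -1):
  height(10) = 1 + max(-1, -1) = 0
  height(19) = 1 + max(-1, -1) = 0
  height(18) = 1 + max(-1, 0) = 1
  height(29) = 1 + max(-1, -1) = 0
  height(25) = 1 + max(-1, 0) = 1
  height(20) = 1 + max(1, 1) = 2
  height(14) = 1 + max(0, 2) = 3
  height(47) = 1 + max(3, -1) = 4
  height(7) = 1 + max(-1, 4) = 5
Height = 5


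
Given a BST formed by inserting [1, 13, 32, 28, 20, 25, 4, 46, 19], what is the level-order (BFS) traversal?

Tree insertion order: [1, 13, 32, 28, 20, 25, 4, 46, 19]
Tree (level-order array): [1, None, 13, 4, 32, None, None, 28, 46, 20, None, None, None, 19, 25]
BFS from the root, enqueuing left then right child of each popped node:
  queue [1] -> pop 1, enqueue [13], visited so far: [1]
  queue [13] -> pop 13, enqueue [4, 32], visited so far: [1, 13]
  queue [4, 32] -> pop 4, enqueue [none], visited so far: [1, 13, 4]
  queue [32] -> pop 32, enqueue [28, 46], visited so far: [1, 13, 4, 32]
  queue [28, 46] -> pop 28, enqueue [20], visited so far: [1, 13, 4, 32, 28]
  queue [46, 20] -> pop 46, enqueue [none], visited so far: [1, 13, 4, 32, 28, 46]
  queue [20] -> pop 20, enqueue [19, 25], visited so far: [1, 13, 4, 32, 28, 46, 20]
  queue [19, 25] -> pop 19, enqueue [none], visited so far: [1, 13, 4, 32, 28, 46, 20, 19]
  queue [25] -> pop 25, enqueue [none], visited so far: [1, 13, 4, 32, 28, 46, 20, 19, 25]
Result: [1, 13, 4, 32, 28, 46, 20, 19, 25]


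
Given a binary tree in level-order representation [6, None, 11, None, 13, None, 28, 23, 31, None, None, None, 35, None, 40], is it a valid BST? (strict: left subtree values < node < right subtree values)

Level-order array: [6, None, 11, None, 13, None, 28, 23, 31, None, None, None, 35, None, 40]
Validate using subtree bounds (lo, hi): at each node, require lo < value < hi,
then recurse left with hi=value and right with lo=value.
Preorder trace (stopping at first violation):
  at node 6 with bounds (-inf, +inf): OK
  at node 11 with bounds (6, +inf): OK
  at node 13 with bounds (11, +inf): OK
  at node 28 with bounds (13, +inf): OK
  at node 23 with bounds (13, 28): OK
  at node 31 with bounds (28, +inf): OK
  at node 35 with bounds (31, +inf): OK
  at node 40 with bounds (35, +inf): OK
No violation found at any node.
Result: Valid BST


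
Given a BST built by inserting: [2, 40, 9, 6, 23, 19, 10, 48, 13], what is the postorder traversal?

Tree insertion order: [2, 40, 9, 6, 23, 19, 10, 48, 13]
Tree (level-order array): [2, None, 40, 9, 48, 6, 23, None, None, None, None, 19, None, 10, None, None, 13]
Postorder traversal: [6, 13, 10, 19, 23, 9, 48, 40, 2]


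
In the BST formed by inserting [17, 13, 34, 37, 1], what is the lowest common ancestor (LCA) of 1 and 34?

Tree insertion order: [17, 13, 34, 37, 1]
Tree (level-order array): [17, 13, 34, 1, None, None, 37]
In a BST, the LCA of p=1, q=34 is the first node v on the
root-to-leaf path with p <= v <= q (go left if both < v, right if both > v).
Walk from root:
  at 17: 1 <= 17 <= 34, this is the LCA
LCA = 17


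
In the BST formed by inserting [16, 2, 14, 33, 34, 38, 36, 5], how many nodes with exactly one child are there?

Tree built from: [16, 2, 14, 33, 34, 38, 36, 5]
Tree (level-order array): [16, 2, 33, None, 14, None, 34, 5, None, None, 38, None, None, 36]
Rule: These are nodes with exactly 1 non-null child.
Per-node child counts:
  node 16: 2 child(ren)
  node 2: 1 child(ren)
  node 14: 1 child(ren)
  node 5: 0 child(ren)
  node 33: 1 child(ren)
  node 34: 1 child(ren)
  node 38: 1 child(ren)
  node 36: 0 child(ren)
Matching nodes: [2, 14, 33, 34, 38]
Count of nodes with exactly one child: 5


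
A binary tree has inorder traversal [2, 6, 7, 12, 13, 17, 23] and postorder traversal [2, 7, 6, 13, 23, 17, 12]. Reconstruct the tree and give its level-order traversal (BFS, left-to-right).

Inorder:   [2, 6, 7, 12, 13, 17, 23]
Postorder: [2, 7, 6, 13, 23, 17, 12]
Algorithm: postorder visits root last, so walk postorder right-to-left;
each value is the root of the current inorder slice — split it at that
value, recurse on the right subtree first, then the left.
Recursive splits:
  root=12; inorder splits into left=[2, 6, 7], right=[13, 17, 23]
  root=17; inorder splits into left=[13], right=[23]
  root=23; inorder splits into left=[], right=[]
  root=13; inorder splits into left=[], right=[]
  root=6; inorder splits into left=[2], right=[7]
  root=7; inorder splits into left=[], right=[]
  root=2; inorder splits into left=[], right=[]
Reconstructed level-order: [12, 6, 17, 2, 7, 13, 23]


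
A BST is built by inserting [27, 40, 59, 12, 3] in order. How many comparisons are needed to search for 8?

Search path for 8: 27 -> 12 -> 3
Found: False
Comparisons: 3


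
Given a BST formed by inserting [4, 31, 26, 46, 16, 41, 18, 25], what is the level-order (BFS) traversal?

Tree insertion order: [4, 31, 26, 46, 16, 41, 18, 25]
Tree (level-order array): [4, None, 31, 26, 46, 16, None, 41, None, None, 18, None, None, None, 25]
BFS from the root, enqueuing left then right child of each popped node:
  queue [4] -> pop 4, enqueue [31], visited so far: [4]
  queue [31] -> pop 31, enqueue [26, 46], visited so far: [4, 31]
  queue [26, 46] -> pop 26, enqueue [16], visited so far: [4, 31, 26]
  queue [46, 16] -> pop 46, enqueue [41], visited so far: [4, 31, 26, 46]
  queue [16, 41] -> pop 16, enqueue [18], visited so far: [4, 31, 26, 46, 16]
  queue [41, 18] -> pop 41, enqueue [none], visited so far: [4, 31, 26, 46, 16, 41]
  queue [18] -> pop 18, enqueue [25], visited so far: [4, 31, 26, 46, 16, 41, 18]
  queue [25] -> pop 25, enqueue [none], visited so far: [4, 31, 26, 46, 16, 41, 18, 25]
Result: [4, 31, 26, 46, 16, 41, 18, 25]


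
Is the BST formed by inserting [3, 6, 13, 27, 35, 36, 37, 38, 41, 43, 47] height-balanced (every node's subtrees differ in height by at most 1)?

Tree (level-order array): [3, None, 6, None, 13, None, 27, None, 35, None, 36, None, 37, None, 38, None, 41, None, 43, None, 47]
Definition: a tree is height-balanced if, at every node, |h(left) - h(right)| <= 1 (empty subtree has height -1).
Bottom-up per-node check:
  node 47: h_left=-1, h_right=-1, diff=0 [OK], height=0
  node 43: h_left=-1, h_right=0, diff=1 [OK], height=1
  node 41: h_left=-1, h_right=1, diff=2 [FAIL (|-1-1|=2 > 1)], height=2
  node 38: h_left=-1, h_right=2, diff=3 [FAIL (|-1-2|=3 > 1)], height=3
  node 37: h_left=-1, h_right=3, diff=4 [FAIL (|-1-3|=4 > 1)], height=4
  node 36: h_left=-1, h_right=4, diff=5 [FAIL (|-1-4|=5 > 1)], height=5
  node 35: h_left=-1, h_right=5, diff=6 [FAIL (|-1-5|=6 > 1)], height=6
  node 27: h_left=-1, h_right=6, diff=7 [FAIL (|-1-6|=7 > 1)], height=7
  node 13: h_left=-1, h_right=7, diff=8 [FAIL (|-1-7|=8 > 1)], height=8
  node 6: h_left=-1, h_right=8, diff=9 [FAIL (|-1-8|=9 > 1)], height=9
  node 3: h_left=-1, h_right=9, diff=10 [FAIL (|-1-9|=10 > 1)], height=10
Node 41 violates the condition: |-1 - 1| = 2 > 1.
Result: Not balanced


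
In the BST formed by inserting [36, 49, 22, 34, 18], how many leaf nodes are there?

Tree built from: [36, 49, 22, 34, 18]
Tree (level-order array): [36, 22, 49, 18, 34]
Rule: A leaf has 0 children.
Per-node child counts:
  node 36: 2 child(ren)
  node 22: 2 child(ren)
  node 18: 0 child(ren)
  node 34: 0 child(ren)
  node 49: 0 child(ren)
Matching nodes: [18, 34, 49]
Count of leaf nodes: 3


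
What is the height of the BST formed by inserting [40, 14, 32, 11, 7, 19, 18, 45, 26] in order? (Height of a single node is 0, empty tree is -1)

Insertion order: [40, 14, 32, 11, 7, 19, 18, 45, 26]
Tree (level-order array): [40, 14, 45, 11, 32, None, None, 7, None, 19, None, None, None, 18, 26]
Compute height bottom-up (empty subtree = -1):
  height(7) = 1 + max(-1, -1) = 0
  height(11) = 1 + max(0, -1) = 1
  height(18) = 1 + max(-1, -1) = 0
  height(26) = 1 + max(-1, -1) = 0
  height(19) = 1 + max(0, 0) = 1
  height(32) = 1 + max(1, -1) = 2
  height(14) = 1 + max(1, 2) = 3
  height(45) = 1 + max(-1, -1) = 0
  height(40) = 1 + max(3, 0) = 4
Height = 4


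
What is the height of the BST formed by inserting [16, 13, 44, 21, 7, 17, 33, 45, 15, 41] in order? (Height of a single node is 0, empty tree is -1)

Insertion order: [16, 13, 44, 21, 7, 17, 33, 45, 15, 41]
Tree (level-order array): [16, 13, 44, 7, 15, 21, 45, None, None, None, None, 17, 33, None, None, None, None, None, 41]
Compute height bottom-up (empty subtree = -1):
  height(7) = 1 + max(-1, -1) = 0
  height(15) = 1 + max(-1, -1) = 0
  height(13) = 1 + max(0, 0) = 1
  height(17) = 1 + max(-1, -1) = 0
  height(41) = 1 + max(-1, -1) = 0
  height(33) = 1 + max(-1, 0) = 1
  height(21) = 1 + max(0, 1) = 2
  height(45) = 1 + max(-1, -1) = 0
  height(44) = 1 + max(2, 0) = 3
  height(16) = 1 + max(1, 3) = 4
Height = 4


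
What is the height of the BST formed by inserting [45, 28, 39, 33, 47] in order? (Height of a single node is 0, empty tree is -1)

Insertion order: [45, 28, 39, 33, 47]
Tree (level-order array): [45, 28, 47, None, 39, None, None, 33]
Compute height bottom-up (empty subtree = -1):
  height(33) = 1 + max(-1, -1) = 0
  height(39) = 1 + max(0, -1) = 1
  height(28) = 1 + max(-1, 1) = 2
  height(47) = 1 + max(-1, -1) = 0
  height(45) = 1 + max(2, 0) = 3
Height = 3


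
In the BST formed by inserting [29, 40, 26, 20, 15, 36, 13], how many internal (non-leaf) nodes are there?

Tree built from: [29, 40, 26, 20, 15, 36, 13]
Tree (level-order array): [29, 26, 40, 20, None, 36, None, 15, None, None, None, 13]
Rule: An internal node has at least one child.
Per-node child counts:
  node 29: 2 child(ren)
  node 26: 1 child(ren)
  node 20: 1 child(ren)
  node 15: 1 child(ren)
  node 13: 0 child(ren)
  node 40: 1 child(ren)
  node 36: 0 child(ren)
Matching nodes: [29, 26, 20, 15, 40]
Count of internal (non-leaf) nodes: 5


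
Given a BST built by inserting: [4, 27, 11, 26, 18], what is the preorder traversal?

Tree insertion order: [4, 27, 11, 26, 18]
Tree (level-order array): [4, None, 27, 11, None, None, 26, 18]
Preorder traversal: [4, 27, 11, 26, 18]


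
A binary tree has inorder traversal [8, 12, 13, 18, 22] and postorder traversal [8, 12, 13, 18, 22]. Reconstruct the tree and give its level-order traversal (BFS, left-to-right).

Inorder:   [8, 12, 13, 18, 22]
Postorder: [8, 12, 13, 18, 22]
Algorithm: postorder visits root last, so walk postorder right-to-left;
each value is the root of the current inorder slice — split it at that
value, recurse on the right subtree first, then the left.
Recursive splits:
  root=22; inorder splits into left=[8, 12, 13, 18], right=[]
  root=18; inorder splits into left=[8, 12, 13], right=[]
  root=13; inorder splits into left=[8, 12], right=[]
  root=12; inorder splits into left=[8], right=[]
  root=8; inorder splits into left=[], right=[]
Reconstructed level-order: [22, 18, 13, 12, 8]


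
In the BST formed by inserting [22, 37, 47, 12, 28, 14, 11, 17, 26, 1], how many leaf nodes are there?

Tree built from: [22, 37, 47, 12, 28, 14, 11, 17, 26, 1]
Tree (level-order array): [22, 12, 37, 11, 14, 28, 47, 1, None, None, 17, 26]
Rule: A leaf has 0 children.
Per-node child counts:
  node 22: 2 child(ren)
  node 12: 2 child(ren)
  node 11: 1 child(ren)
  node 1: 0 child(ren)
  node 14: 1 child(ren)
  node 17: 0 child(ren)
  node 37: 2 child(ren)
  node 28: 1 child(ren)
  node 26: 0 child(ren)
  node 47: 0 child(ren)
Matching nodes: [1, 17, 26, 47]
Count of leaf nodes: 4


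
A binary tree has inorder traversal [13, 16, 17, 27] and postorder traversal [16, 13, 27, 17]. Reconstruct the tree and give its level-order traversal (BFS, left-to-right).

Inorder:   [13, 16, 17, 27]
Postorder: [16, 13, 27, 17]
Algorithm: postorder visits root last, so walk postorder right-to-left;
each value is the root of the current inorder slice — split it at that
value, recurse on the right subtree first, then the left.
Recursive splits:
  root=17; inorder splits into left=[13, 16], right=[27]
  root=27; inorder splits into left=[], right=[]
  root=13; inorder splits into left=[], right=[16]
  root=16; inorder splits into left=[], right=[]
Reconstructed level-order: [17, 13, 27, 16]


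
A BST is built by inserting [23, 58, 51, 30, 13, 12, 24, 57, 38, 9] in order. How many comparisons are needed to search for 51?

Search path for 51: 23 -> 58 -> 51
Found: True
Comparisons: 3


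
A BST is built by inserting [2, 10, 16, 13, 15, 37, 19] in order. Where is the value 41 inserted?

Starting tree (level order): [2, None, 10, None, 16, 13, 37, None, 15, 19]
Insertion path: 2 -> 10 -> 16 -> 37
Result: insert 41 as right child of 37
Final tree (level order): [2, None, 10, None, 16, 13, 37, None, 15, 19, 41]


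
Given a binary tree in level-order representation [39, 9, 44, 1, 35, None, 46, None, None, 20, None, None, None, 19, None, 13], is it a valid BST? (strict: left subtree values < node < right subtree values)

Level-order array: [39, 9, 44, 1, 35, None, 46, None, None, 20, None, None, None, 19, None, 13]
Validate using subtree bounds (lo, hi): at each node, require lo < value < hi,
then recurse left with hi=value and right with lo=value.
Preorder trace (stopping at first violation):
  at node 39 with bounds (-inf, +inf): OK
  at node 9 with bounds (-inf, 39): OK
  at node 1 with bounds (-inf, 9): OK
  at node 35 with bounds (9, 39): OK
  at node 20 with bounds (9, 35): OK
  at node 19 with bounds (9, 20): OK
  at node 13 with bounds (9, 19): OK
  at node 44 with bounds (39, +inf): OK
  at node 46 with bounds (44, +inf): OK
No violation found at any node.
Result: Valid BST


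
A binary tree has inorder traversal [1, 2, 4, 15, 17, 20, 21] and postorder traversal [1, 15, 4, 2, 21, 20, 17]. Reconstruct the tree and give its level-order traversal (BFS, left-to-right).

Inorder:   [1, 2, 4, 15, 17, 20, 21]
Postorder: [1, 15, 4, 2, 21, 20, 17]
Algorithm: postorder visits root last, so walk postorder right-to-left;
each value is the root of the current inorder slice — split it at that
value, recurse on the right subtree first, then the left.
Recursive splits:
  root=17; inorder splits into left=[1, 2, 4, 15], right=[20, 21]
  root=20; inorder splits into left=[], right=[21]
  root=21; inorder splits into left=[], right=[]
  root=2; inorder splits into left=[1], right=[4, 15]
  root=4; inorder splits into left=[], right=[15]
  root=15; inorder splits into left=[], right=[]
  root=1; inorder splits into left=[], right=[]
Reconstructed level-order: [17, 2, 20, 1, 4, 21, 15]


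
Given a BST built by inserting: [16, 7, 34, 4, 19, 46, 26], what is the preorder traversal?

Tree insertion order: [16, 7, 34, 4, 19, 46, 26]
Tree (level-order array): [16, 7, 34, 4, None, 19, 46, None, None, None, 26]
Preorder traversal: [16, 7, 4, 34, 19, 26, 46]


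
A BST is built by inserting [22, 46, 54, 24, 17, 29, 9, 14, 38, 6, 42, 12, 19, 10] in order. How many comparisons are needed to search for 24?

Search path for 24: 22 -> 46 -> 24
Found: True
Comparisons: 3


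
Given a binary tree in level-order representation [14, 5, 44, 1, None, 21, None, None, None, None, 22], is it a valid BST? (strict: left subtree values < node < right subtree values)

Level-order array: [14, 5, 44, 1, None, 21, None, None, None, None, 22]
Validate using subtree bounds (lo, hi): at each node, require lo < value < hi,
then recurse left with hi=value and right with lo=value.
Preorder trace (stopping at first violation):
  at node 14 with bounds (-inf, +inf): OK
  at node 5 with bounds (-inf, 14): OK
  at node 1 with bounds (-inf, 5): OK
  at node 44 with bounds (14, +inf): OK
  at node 21 with bounds (14, 44): OK
  at node 22 with bounds (21, 44): OK
No violation found at any node.
Result: Valid BST


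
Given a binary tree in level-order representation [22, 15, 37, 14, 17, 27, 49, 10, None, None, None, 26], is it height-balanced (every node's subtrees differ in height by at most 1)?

Tree (level-order array): [22, 15, 37, 14, 17, 27, 49, 10, None, None, None, 26]
Definition: a tree is height-balanced if, at every node, |h(left) - h(right)| <= 1 (empty subtree has height -1).
Bottom-up per-node check:
  node 10: h_left=-1, h_right=-1, diff=0 [OK], height=0
  node 14: h_left=0, h_right=-1, diff=1 [OK], height=1
  node 17: h_left=-1, h_right=-1, diff=0 [OK], height=0
  node 15: h_left=1, h_right=0, diff=1 [OK], height=2
  node 26: h_left=-1, h_right=-1, diff=0 [OK], height=0
  node 27: h_left=0, h_right=-1, diff=1 [OK], height=1
  node 49: h_left=-1, h_right=-1, diff=0 [OK], height=0
  node 37: h_left=1, h_right=0, diff=1 [OK], height=2
  node 22: h_left=2, h_right=2, diff=0 [OK], height=3
All nodes satisfy the balance condition.
Result: Balanced


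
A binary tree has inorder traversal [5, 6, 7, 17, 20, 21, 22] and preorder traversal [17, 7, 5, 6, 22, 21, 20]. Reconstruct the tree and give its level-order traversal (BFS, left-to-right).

Inorder:  [5, 6, 7, 17, 20, 21, 22]
Preorder: [17, 7, 5, 6, 22, 21, 20]
Algorithm: preorder visits root first, so consume preorder in order;
for each root, split the current inorder slice at that value into
left-subtree inorder and right-subtree inorder, then recurse.
Recursive splits:
  root=17; inorder splits into left=[5, 6, 7], right=[20, 21, 22]
  root=7; inorder splits into left=[5, 6], right=[]
  root=5; inorder splits into left=[], right=[6]
  root=6; inorder splits into left=[], right=[]
  root=22; inorder splits into left=[20, 21], right=[]
  root=21; inorder splits into left=[20], right=[]
  root=20; inorder splits into left=[], right=[]
Reconstructed level-order: [17, 7, 22, 5, 21, 6, 20]


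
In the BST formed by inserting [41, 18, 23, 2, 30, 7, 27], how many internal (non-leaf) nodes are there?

Tree built from: [41, 18, 23, 2, 30, 7, 27]
Tree (level-order array): [41, 18, None, 2, 23, None, 7, None, 30, None, None, 27]
Rule: An internal node has at least one child.
Per-node child counts:
  node 41: 1 child(ren)
  node 18: 2 child(ren)
  node 2: 1 child(ren)
  node 7: 0 child(ren)
  node 23: 1 child(ren)
  node 30: 1 child(ren)
  node 27: 0 child(ren)
Matching nodes: [41, 18, 2, 23, 30]
Count of internal (non-leaf) nodes: 5


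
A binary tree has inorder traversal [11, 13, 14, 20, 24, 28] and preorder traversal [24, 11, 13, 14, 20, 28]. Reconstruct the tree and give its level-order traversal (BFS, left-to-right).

Inorder:  [11, 13, 14, 20, 24, 28]
Preorder: [24, 11, 13, 14, 20, 28]
Algorithm: preorder visits root first, so consume preorder in order;
for each root, split the current inorder slice at that value into
left-subtree inorder and right-subtree inorder, then recurse.
Recursive splits:
  root=24; inorder splits into left=[11, 13, 14, 20], right=[28]
  root=11; inorder splits into left=[], right=[13, 14, 20]
  root=13; inorder splits into left=[], right=[14, 20]
  root=14; inorder splits into left=[], right=[20]
  root=20; inorder splits into left=[], right=[]
  root=28; inorder splits into left=[], right=[]
Reconstructed level-order: [24, 11, 28, 13, 14, 20]


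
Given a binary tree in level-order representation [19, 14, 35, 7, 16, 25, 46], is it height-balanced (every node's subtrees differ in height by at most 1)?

Tree (level-order array): [19, 14, 35, 7, 16, 25, 46]
Definition: a tree is height-balanced if, at every node, |h(left) - h(right)| <= 1 (empty subtree has height -1).
Bottom-up per-node check:
  node 7: h_left=-1, h_right=-1, diff=0 [OK], height=0
  node 16: h_left=-1, h_right=-1, diff=0 [OK], height=0
  node 14: h_left=0, h_right=0, diff=0 [OK], height=1
  node 25: h_left=-1, h_right=-1, diff=0 [OK], height=0
  node 46: h_left=-1, h_right=-1, diff=0 [OK], height=0
  node 35: h_left=0, h_right=0, diff=0 [OK], height=1
  node 19: h_left=1, h_right=1, diff=0 [OK], height=2
All nodes satisfy the balance condition.
Result: Balanced


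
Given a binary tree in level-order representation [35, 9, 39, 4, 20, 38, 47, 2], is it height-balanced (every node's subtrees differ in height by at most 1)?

Tree (level-order array): [35, 9, 39, 4, 20, 38, 47, 2]
Definition: a tree is height-balanced if, at every node, |h(left) - h(right)| <= 1 (empty subtree has height -1).
Bottom-up per-node check:
  node 2: h_left=-1, h_right=-1, diff=0 [OK], height=0
  node 4: h_left=0, h_right=-1, diff=1 [OK], height=1
  node 20: h_left=-1, h_right=-1, diff=0 [OK], height=0
  node 9: h_left=1, h_right=0, diff=1 [OK], height=2
  node 38: h_left=-1, h_right=-1, diff=0 [OK], height=0
  node 47: h_left=-1, h_right=-1, diff=0 [OK], height=0
  node 39: h_left=0, h_right=0, diff=0 [OK], height=1
  node 35: h_left=2, h_right=1, diff=1 [OK], height=3
All nodes satisfy the balance condition.
Result: Balanced


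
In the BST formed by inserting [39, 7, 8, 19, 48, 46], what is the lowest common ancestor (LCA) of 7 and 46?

Tree insertion order: [39, 7, 8, 19, 48, 46]
Tree (level-order array): [39, 7, 48, None, 8, 46, None, None, 19]
In a BST, the LCA of p=7, q=46 is the first node v on the
root-to-leaf path with p <= v <= q (go left if both < v, right if both > v).
Walk from root:
  at 39: 7 <= 39 <= 46, this is the LCA
LCA = 39


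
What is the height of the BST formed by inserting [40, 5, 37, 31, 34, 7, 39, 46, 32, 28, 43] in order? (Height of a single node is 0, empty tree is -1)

Insertion order: [40, 5, 37, 31, 34, 7, 39, 46, 32, 28, 43]
Tree (level-order array): [40, 5, 46, None, 37, 43, None, 31, 39, None, None, 7, 34, None, None, None, 28, 32]
Compute height bottom-up (empty subtree = -1):
  height(28) = 1 + max(-1, -1) = 0
  height(7) = 1 + max(-1, 0) = 1
  height(32) = 1 + max(-1, -1) = 0
  height(34) = 1 + max(0, -1) = 1
  height(31) = 1 + max(1, 1) = 2
  height(39) = 1 + max(-1, -1) = 0
  height(37) = 1 + max(2, 0) = 3
  height(5) = 1 + max(-1, 3) = 4
  height(43) = 1 + max(-1, -1) = 0
  height(46) = 1 + max(0, -1) = 1
  height(40) = 1 + max(4, 1) = 5
Height = 5


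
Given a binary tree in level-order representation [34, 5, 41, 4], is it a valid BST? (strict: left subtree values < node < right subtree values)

Level-order array: [34, 5, 41, 4]
Validate using subtree bounds (lo, hi): at each node, require lo < value < hi,
then recurse left with hi=value and right with lo=value.
Preorder trace (stopping at first violation):
  at node 34 with bounds (-inf, +inf): OK
  at node 5 with bounds (-inf, 34): OK
  at node 4 with bounds (-inf, 5): OK
  at node 41 with bounds (34, +inf): OK
No violation found at any node.
Result: Valid BST


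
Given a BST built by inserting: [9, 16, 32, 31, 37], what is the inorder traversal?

Tree insertion order: [9, 16, 32, 31, 37]
Tree (level-order array): [9, None, 16, None, 32, 31, 37]
Inorder traversal: [9, 16, 31, 32, 37]


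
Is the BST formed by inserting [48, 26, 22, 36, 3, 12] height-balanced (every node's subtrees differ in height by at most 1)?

Tree (level-order array): [48, 26, None, 22, 36, 3, None, None, None, None, 12]
Definition: a tree is height-balanced if, at every node, |h(left) - h(right)| <= 1 (empty subtree has height -1).
Bottom-up per-node check:
  node 12: h_left=-1, h_right=-1, diff=0 [OK], height=0
  node 3: h_left=-1, h_right=0, diff=1 [OK], height=1
  node 22: h_left=1, h_right=-1, diff=2 [FAIL (|1--1|=2 > 1)], height=2
  node 36: h_left=-1, h_right=-1, diff=0 [OK], height=0
  node 26: h_left=2, h_right=0, diff=2 [FAIL (|2-0|=2 > 1)], height=3
  node 48: h_left=3, h_right=-1, diff=4 [FAIL (|3--1|=4 > 1)], height=4
Node 22 violates the condition: |1 - -1| = 2 > 1.
Result: Not balanced


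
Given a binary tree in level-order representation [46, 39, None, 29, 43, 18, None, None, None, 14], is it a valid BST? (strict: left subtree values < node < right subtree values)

Level-order array: [46, 39, None, 29, 43, 18, None, None, None, 14]
Validate using subtree bounds (lo, hi): at each node, require lo < value < hi,
then recurse left with hi=value and right with lo=value.
Preorder trace (stopping at first violation):
  at node 46 with bounds (-inf, +inf): OK
  at node 39 with bounds (-inf, 46): OK
  at node 29 with bounds (-inf, 39): OK
  at node 18 with bounds (-inf, 29): OK
  at node 14 with bounds (-inf, 18): OK
  at node 43 with bounds (39, 46): OK
No violation found at any node.
Result: Valid BST


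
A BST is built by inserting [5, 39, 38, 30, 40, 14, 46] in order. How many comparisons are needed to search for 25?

Search path for 25: 5 -> 39 -> 38 -> 30 -> 14
Found: False
Comparisons: 5


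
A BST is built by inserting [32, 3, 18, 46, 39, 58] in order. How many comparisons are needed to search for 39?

Search path for 39: 32 -> 46 -> 39
Found: True
Comparisons: 3


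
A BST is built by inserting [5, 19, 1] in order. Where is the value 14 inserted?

Starting tree (level order): [5, 1, 19]
Insertion path: 5 -> 19
Result: insert 14 as left child of 19
Final tree (level order): [5, 1, 19, None, None, 14]


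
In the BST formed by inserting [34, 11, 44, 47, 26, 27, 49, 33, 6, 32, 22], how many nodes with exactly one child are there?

Tree built from: [34, 11, 44, 47, 26, 27, 49, 33, 6, 32, 22]
Tree (level-order array): [34, 11, 44, 6, 26, None, 47, None, None, 22, 27, None, 49, None, None, None, 33, None, None, 32]
Rule: These are nodes with exactly 1 non-null child.
Per-node child counts:
  node 34: 2 child(ren)
  node 11: 2 child(ren)
  node 6: 0 child(ren)
  node 26: 2 child(ren)
  node 22: 0 child(ren)
  node 27: 1 child(ren)
  node 33: 1 child(ren)
  node 32: 0 child(ren)
  node 44: 1 child(ren)
  node 47: 1 child(ren)
  node 49: 0 child(ren)
Matching nodes: [27, 33, 44, 47]
Count of nodes with exactly one child: 4


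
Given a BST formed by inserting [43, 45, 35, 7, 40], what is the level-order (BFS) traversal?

Tree insertion order: [43, 45, 35, 7, 40]
Tree (level-order array): [43, 35, 45, 7, 40]
BFS from the root, enqueuing left then right child of each popped node:
  queue [43] -> pop 43, enqueue [35, 45], visited so far: [43]
  queue [35, 45] -> pop 35, enqueue [7, 40], visited so far: [43, 35]
  queue [45, 7, 40] -> pop 45, enqueue [none], visited so far: [43, 35, 45]
  queue [7, 40] -> pop 7, enqueue [none], visited so far: [43, 35, 45, 7]
  queue [40] -> pop 40, enqueue [none], visited so far: [43, 35, 45, 7, 40]
Result: [43, 35, 45, 7, 40]


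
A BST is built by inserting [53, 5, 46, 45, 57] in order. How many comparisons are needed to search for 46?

Search path for 46: 53 -> 5 -> 46
Found: True
Comparisons: 3


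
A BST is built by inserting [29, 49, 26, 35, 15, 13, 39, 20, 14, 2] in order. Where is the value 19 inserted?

Starting tree (level order): [29, 26, 49, 15, None, 35, None, 13, 20, None, 39, 2, 14]
Insertion path: 29 -> 26 -> 15 -> 20
Result: insert 19 as left child of 20
Final tree (level order): [29, 26, 49, 15, None, 35, None, 13, 20, None, 39, 2, 14, 19]


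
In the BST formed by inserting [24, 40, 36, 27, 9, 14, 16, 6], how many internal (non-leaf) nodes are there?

Tree built from: [24, 40, 36, 27, 9, 14, 16, 6]
Tree (level-order array): [24, 9, 40, 6, 14, 36, None, None, None, None, 16, 27]
Rule: An internal node has at least one child.
Per-node child counts:
  node 24: 2 child(ren)
  node 9: 2 child(ren)
  node 6: 0 child(ren)
  node 14: 1 child(ren)
  node 16: 0 child(ren)
  node 40: 1 child(ren)
  node 36: 1 child(ren)
  node 27: 0 child(ren)
Matching nodes: [24, 9, 14, 40, 36]
Count of internal (non-leaf) nodes: 5


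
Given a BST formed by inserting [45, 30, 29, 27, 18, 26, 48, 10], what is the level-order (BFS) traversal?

Tree insertion order: [45, 30, 29, 27, 18, 26, 48, 10]
Tree (level-order array): [45, 30, 48, 29, None, None, None, 27, None, 18, None, 10, 26]
BFS from the root, enqueuing left then right child of each popped node:
  queue [45] -> pop 45, enqueue [30, 48], visited so far: [45]
  queue [30, 48] -> pop 30, enqueue [29], visited so far: [45, 30]
  queue [48, 29] -> pop 48, enqueue [none], visited so far: [45, 30, 48]
  queue [29] -> pop 29, enqueue [27], visited so far: [45, 30, 48, 29]
  queue [27] -> pop 27, enqueue [18], visited so far: [45, 30, 48, 29, 27]
  queue [18] -> pop 18, enqueue [10, 26], visited so far: [45, 30, 48, 29, 27, 18]
  queue [10, 26] -> pop 10, enqueue [none], visited so far: [45, 30, 48, 29, 27, 18, 10]
  queue [26] -> pop 26, enqueue [none], visited so far: [45, 30, 48, 29, 27, 18, 10, 26]
Result: [45, 30, 48, 29, 27, 18, 10, 26]


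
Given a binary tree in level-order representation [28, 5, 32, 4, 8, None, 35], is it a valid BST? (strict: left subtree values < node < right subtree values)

Level-order array: [28, 5, 32, 4, 8, None, 35]
Validate using subtree bounds (lo, hi): at each node, require lo < value < hi,
then recurse left with hi=value and right with lo=value.
Preorder trace (stopping at first violation):
  at node 28 with bounds (-inf, +inf): OK
  at node 5 with bounds (-inf, 28): OK
  at node 4 with bounds (-inf, 5): OK
  at node 8 with bounds (5, 28): OK
  at node 32 with bounds (28, +inf): OK
  at node 35 with bounds (32, +inf): OK
No violation found at any node.
Result: Valid BST
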